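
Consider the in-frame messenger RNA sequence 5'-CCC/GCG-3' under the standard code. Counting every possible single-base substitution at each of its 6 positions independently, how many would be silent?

Codon 1 (CCC, Pro): 3 synonymous substitutions.
Codon 2 (GCG, Ala): 3 synonymous substitutions.
Total: 3 + 3 = 6.

6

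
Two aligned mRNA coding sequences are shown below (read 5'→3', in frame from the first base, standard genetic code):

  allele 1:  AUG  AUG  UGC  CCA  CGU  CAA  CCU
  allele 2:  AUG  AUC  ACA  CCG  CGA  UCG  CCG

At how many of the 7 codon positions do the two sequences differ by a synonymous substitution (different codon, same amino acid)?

3

Codon 1: AUG Met / AUG Met — identical.
Codon 2: AUG Met / AUC Ile — nonsynonymous.
Codon 3: UGC Cys / ACA Thr — nonsynonymous.
Codon 4: CCA Pro / CCG Pro — synonymous.
Codon 5: CGU Arg / CGA Arg — synonymous.
Codon 6: CAA Gln / UCG Ser — nonsynonymous.
Codon 7: CCU Pro / CCG Pro — synonymous.
Synonymous differences: 3.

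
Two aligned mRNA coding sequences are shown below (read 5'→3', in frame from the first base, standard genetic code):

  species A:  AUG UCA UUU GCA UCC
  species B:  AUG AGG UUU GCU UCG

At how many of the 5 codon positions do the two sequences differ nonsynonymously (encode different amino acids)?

Codon 1: AUG Met / AUG Met — identical.
Codon 2: UCA Ser / AGG Arg — nonsynonymous.
Codon 3: UUU Phe / UUU Phe — identical.
Codon 4: GCA Ala / GCU Ala — synonymous.
Codon 5: UCC Ser / UCG Ser — synonymous.
Nonsynonymous differences: 1.

1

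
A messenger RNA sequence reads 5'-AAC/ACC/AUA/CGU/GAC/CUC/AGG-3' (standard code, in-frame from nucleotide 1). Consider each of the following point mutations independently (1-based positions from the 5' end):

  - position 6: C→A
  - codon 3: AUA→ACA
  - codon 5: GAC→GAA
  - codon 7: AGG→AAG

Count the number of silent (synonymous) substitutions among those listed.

1

Codon 2: ACC (Thr) → ACA (Thr) — synonymous.
Codon 3: AUA (Ile) → ACA (Thr) — missense.
Codon 5: GAC (Asp) → GAA (Glu) — missense.
Codon 7: AGG (Arg) → AAG (Lys) — missense.
Synonymous: 1 of 4.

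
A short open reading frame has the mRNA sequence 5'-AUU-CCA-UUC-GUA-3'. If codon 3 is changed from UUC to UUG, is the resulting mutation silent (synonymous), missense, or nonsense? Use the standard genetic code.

Position 9 falls in codon 3: UUC → Phe.
After the substitution the codon is UUG → Leu.
Phe ≠ Leu, so this is a missense mutation.

missense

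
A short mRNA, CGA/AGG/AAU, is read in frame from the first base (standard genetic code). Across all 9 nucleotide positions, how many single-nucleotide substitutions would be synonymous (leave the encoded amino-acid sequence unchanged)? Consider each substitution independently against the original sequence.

Codon 1 (CGA, Arg): 4 synonymous substitutions.
Codon 2 (AGG, Arg): 2 synonymous substitutions.
Codon 3 (AAU, Asn): 1 synonymous substitution.
Total: 4 + 2 + 1 = 7.

7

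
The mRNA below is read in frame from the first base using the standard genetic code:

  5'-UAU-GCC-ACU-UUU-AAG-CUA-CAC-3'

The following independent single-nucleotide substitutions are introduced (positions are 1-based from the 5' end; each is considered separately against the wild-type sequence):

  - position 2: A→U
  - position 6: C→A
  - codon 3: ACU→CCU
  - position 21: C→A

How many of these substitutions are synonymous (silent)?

1

Codon 1: UAU (Tyr) → UUU (Phe) — missense.
Codon 2: GCC (Ala) → GCA (Ala) — synonymous.
Codon 3: ACU (Thr) → CCU (Pro) — missense.
Codon 7: CAC (His) → CAA (Gln) — missense.
Synonymous: 1 of 4.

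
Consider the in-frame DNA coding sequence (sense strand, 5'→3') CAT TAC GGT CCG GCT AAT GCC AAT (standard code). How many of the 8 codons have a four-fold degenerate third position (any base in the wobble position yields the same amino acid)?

4

Codon 1 CAT (His): third position 2-fold.
Codon 2 TAC (Tyr): third position 2-fold.
Codon 3 GGT (Gly): third position 4-fold.
Codon 4 CCG (Pro): third position 4-fold.
Codon 5 GCT (Ala): third position 4-fold.
Codon 6 AAT (Asn): third position 2-fold.
Codon 7 GCC (Ala): third position 4-fold.
Codon 8 AAT (Asn): third position 2-fold.
Four-fold degenerate third positions: 4.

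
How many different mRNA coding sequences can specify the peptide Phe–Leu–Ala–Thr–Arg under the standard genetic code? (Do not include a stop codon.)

Phe: 2 codons.
Leu: 6 codons.
Ala: 4 codons.
Thr: 4 codons.
Arg: 6 codons.
2 × 6 × 4 × 4 × 6 = 1152.

1152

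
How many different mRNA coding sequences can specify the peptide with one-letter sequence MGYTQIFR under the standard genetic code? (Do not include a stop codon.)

2304

Met: 1 codon.
Gly: 4 codons.
Tyr: 2 codons.
Thr: 4 codons.
Gln: 2 codons.
Ile: 3 codons.
Phe: 2 codons.
Arg: 6 codons.
1 × 4 × 2 × 4 × 2 × 3 × 2 × 6 = 2304.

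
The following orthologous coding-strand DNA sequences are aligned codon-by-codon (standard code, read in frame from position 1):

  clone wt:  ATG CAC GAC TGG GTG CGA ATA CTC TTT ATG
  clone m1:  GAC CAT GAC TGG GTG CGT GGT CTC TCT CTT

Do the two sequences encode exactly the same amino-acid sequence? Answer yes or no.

Codon 1: ATG Met / GAC Asp — nonsynonymous.
Codon 2: CAC His / CAT His — synonymous.
Codon 3: GAC Asp / GAC Asp — identical.
Codon 4: TGG Trp / TGG Trp — identical.
Codon 5: GTG Val / GTG Val — identical.
Codon 6: CGA Arg / CGT Arg — synonymous.
Codon 7: ATA Ile / GGT Gly — nonsynonymous.
Codon 8: CTC Leu / CTC Leu — identical.
Codon 9: TTT Phe / TCT Ser — nonsynonymous.
Codon 10: ATG Met / CTT Leu — nonsynonymous.
Nonsynonymous differences: 4 → different protein.

no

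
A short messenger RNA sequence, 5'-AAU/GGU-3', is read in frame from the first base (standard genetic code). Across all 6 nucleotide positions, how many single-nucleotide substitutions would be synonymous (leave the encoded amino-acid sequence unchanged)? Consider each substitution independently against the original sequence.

4

Codon 1 (AAU, Asn): 1 synonymous substitution.
Codon 2 (GGU, Gly): 3 synonymous substitutions.
Total: 1 + 3 = 4.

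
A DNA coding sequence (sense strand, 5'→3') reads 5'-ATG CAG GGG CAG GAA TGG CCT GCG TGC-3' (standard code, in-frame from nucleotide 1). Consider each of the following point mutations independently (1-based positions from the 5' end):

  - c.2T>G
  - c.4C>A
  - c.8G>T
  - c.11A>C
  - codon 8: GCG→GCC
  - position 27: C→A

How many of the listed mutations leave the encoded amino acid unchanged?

1

Codon 1: ATG (Met) → AGG (Arg) — missense.
Codon 2: CAG (Gln) → AAG (Lys) — missense.
Codon 3: GGG (Gly) → GTG (Val) — missense.
Codon 4: CAG (Gln) → CCG (Pro) — missense.
Codon 8: GCG (Ala) → GCC (Ala) — synonymous.
Codon 9: TGC (Cys) → TGA (Stop) — nonsense.
Synonymous: 1 of 6.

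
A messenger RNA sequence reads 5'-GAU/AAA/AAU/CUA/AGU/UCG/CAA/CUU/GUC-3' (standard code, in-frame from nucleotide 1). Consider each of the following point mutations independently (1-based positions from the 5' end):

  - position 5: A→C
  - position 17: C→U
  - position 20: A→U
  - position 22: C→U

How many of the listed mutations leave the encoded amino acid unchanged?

0

Codon 2: AAA (Lys) → ACA (Thr) — missense.
Codon 6: UCG (Ser) → UUG (Leu) — missense.
Codon 7: CAA (Gln) → CUA (Leu) — missense.
Codon 8: CUU (Leu) → UUU (Phe) — missense.
Synonymous: 0 of 4.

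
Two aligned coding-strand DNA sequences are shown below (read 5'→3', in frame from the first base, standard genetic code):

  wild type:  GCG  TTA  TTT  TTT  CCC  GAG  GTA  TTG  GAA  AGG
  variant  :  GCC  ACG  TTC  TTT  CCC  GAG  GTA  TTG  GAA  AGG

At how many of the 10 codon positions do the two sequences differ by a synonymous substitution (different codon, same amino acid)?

Codon 1: GCG Ala / GCC Ala — synonymous.
Codon 2: TTA Leu / ACG Thr — nonsynonymous.
Codon 3: TTT Phe / TTC Phe — synonymous.
Codon 4: TTT Phe / TTT Phe — identical.
Codon 5: CCC Pro / CCC Pro — identical.
Codon 6: GAG Glu / GAG Glu — identical.
Codon 7: GTA Val / GTA Val — identical.
Codon 8: TTG Leu / TTG Leu — identical.
Codon 9: GAA Glu / GAA Glu — identical.
Codon 10: AGG Arg / AGG Arg — identical.
Synonymous differences: 2.

2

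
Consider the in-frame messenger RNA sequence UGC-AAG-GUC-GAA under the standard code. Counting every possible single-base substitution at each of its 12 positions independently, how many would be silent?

6

Codon 1 (UGC, Cys): 1 synonymous substitution.
Codon 2 (AAG, Lys): 1 synonymous substitution.
Codon 3 (GUC, Val): 3 synonymous substitutions.
Codon 4 (GAA, Glu): 1 synonymous substitution.
Total: 1 + 1 + 3 + 1 = 6.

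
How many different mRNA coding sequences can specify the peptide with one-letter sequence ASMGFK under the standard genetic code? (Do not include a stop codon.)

Ala: 4 codons.
Ser: 6 codons.
Met: 1 codon.
Gly: 4 codons.
Phe: 2 codons.
Lys: 2 codons.
4 × 6 × 1 × 4 × 2 × 2 = 384.

384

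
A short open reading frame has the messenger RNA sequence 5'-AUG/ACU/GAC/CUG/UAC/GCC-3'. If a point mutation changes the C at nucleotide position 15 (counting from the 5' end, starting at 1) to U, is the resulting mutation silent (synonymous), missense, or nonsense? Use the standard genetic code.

Position 15 falls in codon 5: UAC → Tyr.
After the substitution the codon is UAU → Tyr.
Both encode Tyr, so the change is synonymous.

silent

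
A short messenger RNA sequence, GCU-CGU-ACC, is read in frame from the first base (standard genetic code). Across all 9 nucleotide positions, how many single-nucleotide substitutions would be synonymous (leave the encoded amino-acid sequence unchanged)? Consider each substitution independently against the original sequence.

Codon 1 (GCU, Ala): 3 synonymous substitutions.
Codon 2 (CGU, Arg): 3 synonymous substitutions.
Codon 3 (ACC, Thr): 3 synonymous substitutions.
Total: 3 + 3 + 3 = 9.

9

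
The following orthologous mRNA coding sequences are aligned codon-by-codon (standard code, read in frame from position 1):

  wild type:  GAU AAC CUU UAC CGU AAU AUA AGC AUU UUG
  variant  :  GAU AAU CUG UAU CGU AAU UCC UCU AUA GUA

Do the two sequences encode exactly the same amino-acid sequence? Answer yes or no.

no

Codon 1: GAU Asp / GAU Asp — identical.
Codon 2: AAC Asn / AAU Asn — synonymous.
Codon 3: CUU Leu / CUG Leu — synonymous.
Codon 4: UAC Tyr / UAU Tyr — synonymous.
Codon 5: CGU Arg / CGU Arg — identical.
Codon 6: AAU Asn / AAU Asn — identical.
Codon 7: AUA Ile / UCC Ser — nonsynonymous.
Codon 8: AGC Ser / UCU Ser — synonymous.
Codon 9: AUU Ile / AUA Ile — synonymous.
Codon 10: UUG Leu / GUA Val — nonsynonymous.
Nonsynonymous differences: 2 → different protein.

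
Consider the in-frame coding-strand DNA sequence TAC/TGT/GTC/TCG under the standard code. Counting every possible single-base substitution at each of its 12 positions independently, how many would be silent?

8

Codon 1 (TAC, Tyr): 1 synonymous substitution.
Codon 2 (TGT, Cys): 1 synonymous substitution.
Codon 3 (GTC, Val): 3 synonymous substitutions.
Codon 4 (TCG, Ser): 3 synonymous substitutions.
Total: 1 + 1 + 3 + 3 = 8.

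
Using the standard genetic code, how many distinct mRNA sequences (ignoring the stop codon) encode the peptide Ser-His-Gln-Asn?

48

Ser: 6 codons.
His: 2 codons.
Gln: 2 codons.
Asn: 2 codons.
6 × 2 × 2 × 2 = 48.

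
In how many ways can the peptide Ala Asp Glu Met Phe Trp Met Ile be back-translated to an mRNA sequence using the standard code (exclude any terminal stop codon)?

Ala: 4 codons.
Asp: 2 codons.
Glu: 2 codons.
Met: 1 codon.
Phe: 2 codons.
Trp: 1 codon.
Met: 1 codon.
Ile: 3 codons.
4 × 2 × 2 × 1 × 2 × 1 × 1 × 3 = 96.

96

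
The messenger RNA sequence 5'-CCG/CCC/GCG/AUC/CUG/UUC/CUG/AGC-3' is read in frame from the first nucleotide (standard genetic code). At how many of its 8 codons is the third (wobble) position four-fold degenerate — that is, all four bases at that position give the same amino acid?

5

Codon 1 CCG (Pro): third position 4-fold.
Codon 2 CCC (Pro): third position 4-fold.
Codon 3 GCG (Ala): third position 4-fold.
Codon 4 AUC (Ile): third position 3-fold.
Codon 5 CUG (Leu): third position 4-fold.
Codon 6 UUC (Phe): third position 2-fold.
Codon 7 CUG (Leu): third position 4-fold.
Codon 8 AGC (Ser): third position 2-fold.
Four-fold degenerate third positions: 5.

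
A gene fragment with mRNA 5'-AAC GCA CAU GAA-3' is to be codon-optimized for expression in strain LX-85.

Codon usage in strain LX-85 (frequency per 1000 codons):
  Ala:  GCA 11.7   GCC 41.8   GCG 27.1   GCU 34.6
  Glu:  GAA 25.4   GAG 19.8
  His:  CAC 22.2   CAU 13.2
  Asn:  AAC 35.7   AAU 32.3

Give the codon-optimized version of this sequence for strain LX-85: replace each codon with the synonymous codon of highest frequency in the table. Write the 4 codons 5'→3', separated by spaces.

AAC GCC CAC GAA

Codon 1 (Asn): best is AAC at 35.7.
Codon 2 (Ala): best is GCC at 41.8.
Codon 3 (His): best is CAC at 22.2.
Codon 4 (Glu): best is GAA at 25.4.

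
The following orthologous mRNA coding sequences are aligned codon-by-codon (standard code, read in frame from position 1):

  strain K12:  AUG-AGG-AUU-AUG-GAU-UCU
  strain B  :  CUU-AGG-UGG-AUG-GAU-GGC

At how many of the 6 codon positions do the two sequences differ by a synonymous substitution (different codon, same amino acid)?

0

Codon 1: AUG Met / CUU Leu — nonsynonymous.
Codon 2: AGG Arg / AGG Arg — identical.
Codon 3: AUU Ile / UGG Trp — nonsynonymous.
Codon 4: AUG Met / AUG Met — identical.
Codon 5: GAU Asp / GAU Asp — identical.
Codon 6: UCU Ser / GGC Gly — nonsynonymous.
Synonymous differences: 0.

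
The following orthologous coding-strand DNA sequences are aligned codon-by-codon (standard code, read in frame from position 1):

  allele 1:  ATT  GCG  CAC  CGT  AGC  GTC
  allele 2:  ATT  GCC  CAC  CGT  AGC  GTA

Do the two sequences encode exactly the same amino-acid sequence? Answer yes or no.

yes

Codon 1: ATT Ile / ATT Ile — identical.
Codon 2: GCG Ala / GCC Ala — synonymous.
Codon 3: CAC His / CAC His — identical.
Codon 4: CGT Arg / CGT Arg — identical.
Codon 5: AGC Ser / AGC Ser — identical.
Codon 6: GTC Val / GTA Val — synonymous.
Nonsynonymous differences: 0 → same protein.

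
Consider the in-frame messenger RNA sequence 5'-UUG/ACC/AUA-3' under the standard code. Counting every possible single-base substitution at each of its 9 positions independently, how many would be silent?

7

Codon 1 (UUG, Leu): 2 synonymous substitutions.
Codon 2 (ACC, Thr): 3 synonymous substitutions.
Codon 3 (AUA, Ile): 2 synonymous substitutions.
Total: 2 + 3 + 2 = 7.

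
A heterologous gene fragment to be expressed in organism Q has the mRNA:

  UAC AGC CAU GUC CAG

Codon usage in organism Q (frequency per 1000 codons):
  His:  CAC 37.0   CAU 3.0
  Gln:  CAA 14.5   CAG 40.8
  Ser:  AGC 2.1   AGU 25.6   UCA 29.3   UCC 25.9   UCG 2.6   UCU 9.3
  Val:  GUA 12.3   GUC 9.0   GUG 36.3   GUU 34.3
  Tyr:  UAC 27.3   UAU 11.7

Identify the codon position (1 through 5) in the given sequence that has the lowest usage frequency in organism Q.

2

Codon 1 UAC (Tyr): 27.3 per 1000.
Codon 2 AGC (Ser): 2.1 per 1000.
Codon 3 CAU (His): 3.0 per 1000.
Codon 4 GUC (Val): 9.0 per 1000.
Codon 5 CAG (Gln): 40.8 per 1000.
Lowest frequency is 2.1 at codon 2.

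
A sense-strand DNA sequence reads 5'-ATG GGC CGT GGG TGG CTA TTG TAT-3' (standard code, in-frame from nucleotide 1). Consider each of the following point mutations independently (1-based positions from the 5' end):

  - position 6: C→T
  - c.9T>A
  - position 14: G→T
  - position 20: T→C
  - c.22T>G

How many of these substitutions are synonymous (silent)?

2

Codon 2: GGC (Gly) → GGT (Gly) — synonymous.
Codon 3: CGT (Arg) → CGA (Arg) — synonymous.
Codon 5: TGG (Trp) → TTG (Leu) — missense.
Codon 7: TTG (Leu) → TCG (Ser) — missense.
Codon 8: TAT (Tyr) → GAT (Asp) — missense.
Synonymous: 2 of 5.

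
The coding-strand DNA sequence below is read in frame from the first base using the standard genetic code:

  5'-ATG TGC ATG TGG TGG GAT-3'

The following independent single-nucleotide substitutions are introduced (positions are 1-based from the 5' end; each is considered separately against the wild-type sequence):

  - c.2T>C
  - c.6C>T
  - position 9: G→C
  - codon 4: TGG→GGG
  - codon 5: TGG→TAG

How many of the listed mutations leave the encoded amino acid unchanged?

1

Codon 1: ATG (Met) → ACG (Thr) — missense.
Codon 2: TGC (Cys) → TGT (Cys) — synonymous.
Codon 3: ATG (Met) → ATC (Ile) — missense.
Codon 4: TGG (Trp) → GGG (Gly) — missense.
Codon 5: TGG (Trp) → TAG (Stop) — nonsense.
Synonymous: 1 of 5.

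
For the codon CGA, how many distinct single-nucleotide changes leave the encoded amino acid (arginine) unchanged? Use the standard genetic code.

4

Position 1: AGA → 1 synonymous.
Position 2: none → 0 synonymous.
Position 3: CGU, CGC, CGG → 3 synonymous.
Total: 1 + 0 + 3 = 4.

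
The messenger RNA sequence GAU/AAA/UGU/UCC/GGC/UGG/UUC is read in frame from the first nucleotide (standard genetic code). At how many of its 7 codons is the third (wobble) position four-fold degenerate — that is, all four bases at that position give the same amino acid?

2

Codon 1 GAU (Asp): third position 2-fold.
Codon 2 AAA (Lys): third position 2-fold.
Codon 3 UGU (Cys): third position 2-fold.
Codon 4 UCC (Ser): third position 4-fold.
Codon 5 GGC (Gly): third position 4-fold.
Codon 6 UGG (Trp): third position 1-fold.
Codon 7 UUC (Phe): third position 2-fold.
Four-fold degenerate third positions: 2.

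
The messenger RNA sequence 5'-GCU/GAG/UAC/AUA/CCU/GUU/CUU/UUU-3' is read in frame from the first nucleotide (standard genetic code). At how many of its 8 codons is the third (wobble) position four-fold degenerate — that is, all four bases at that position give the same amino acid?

Codon 1 GCU (Ala): third position 4-fold.
Codon 2 GAG (Glu): third position 2-fold.
Codon 3 UAC (Tyr): third position 2-fold.
Codon 4 AUA (Ile): third position 3-fold.
Codon 5 CCU (Pro): third position 4-fold.
Codon 6 GUU (Val): third position 4-fold.
Codon 7 CUU (Leu): third position 4-fold.
Codon 8 UUU (Phe): third position 2-fold.
Four-fold degenerate third positions: 4.

4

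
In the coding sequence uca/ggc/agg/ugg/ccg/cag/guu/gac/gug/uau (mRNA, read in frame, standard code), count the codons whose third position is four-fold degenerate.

5

Codon 1 UCA (Ser): third position 4-fold.
Codon 2 GGC (Gly): third position 4-fold.
Codon 3 AGG (Arg): third position 2-fold.
Codon 4 UGG (Trp): third position 1-fold.
Codon 5 CCG (Pro): third position 4-fold.
Codon 6 CAG (Gln): third position 2-fold.
Codon 7 GUU (Val): third position 4-fold.
Codon 8 GAC (Asp): third position 2-fold.
Codon 9 GUG (Val): third position 4-fold.
Codon 10 UAU (Tyr): third position 2-fold.
Four-fold degenerate third positions: 5.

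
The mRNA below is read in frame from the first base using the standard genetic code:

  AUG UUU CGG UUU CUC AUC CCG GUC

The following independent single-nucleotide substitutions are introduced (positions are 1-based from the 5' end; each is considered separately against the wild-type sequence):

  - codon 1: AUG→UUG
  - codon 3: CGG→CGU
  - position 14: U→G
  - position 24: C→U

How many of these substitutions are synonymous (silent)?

Codon 1: AUG (Met) → UUG (Leu) — missense.
Codon 3: CGG (Arg) → CGU (Arg) — synonymous.
Codon 5: CUC (Leu) → CGC (Arg) — missense.
Codon 8: GUC (Val) → GUU (Val) — synonymous.
Synonymous: 2 of 4.

2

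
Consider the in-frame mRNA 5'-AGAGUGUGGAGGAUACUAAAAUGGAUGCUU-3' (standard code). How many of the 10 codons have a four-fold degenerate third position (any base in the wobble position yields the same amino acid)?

3

Codon 1 AGA (Arg): third position 2-fold.
Codon 2 GUG (Val): third position 4-fold.
Codon 3 UGG (Trp): third position 1-fold.
Codon 4 AGG (Arg): third position 2-fold.
Codon 5 AUA (Ile): third position 3-fold.
Codon 6 CUA (Leu): third position 4-fold.
Codon 7 AAA (Lys): third position 2-fold.
Codon 8 UGG (Trp): third position 1-fold.
Codon 9 AUG (Met): third position 1-fold.
Codon 10 CUU (Leu): third position 4-fold.
Four-fold degenerate third positions: 3.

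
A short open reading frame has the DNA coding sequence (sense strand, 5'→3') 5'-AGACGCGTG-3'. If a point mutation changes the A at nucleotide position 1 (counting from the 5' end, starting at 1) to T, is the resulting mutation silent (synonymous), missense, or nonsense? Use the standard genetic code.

nonsense

Position 1 falls in codon 1: AGA → Arg.
After the substitution the codon is TGA → Stop.
The new codon is a stop codon, so this is a nonsense mutation.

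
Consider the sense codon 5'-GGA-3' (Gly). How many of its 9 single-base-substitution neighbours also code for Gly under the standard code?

Position 1: none → 0 synonymous.
Position 2: none → 0 synonymous.
Position 3: GGU, GGC, GGG → 3 synonymous.
Total: 0 + 0 + 3 = 3.

3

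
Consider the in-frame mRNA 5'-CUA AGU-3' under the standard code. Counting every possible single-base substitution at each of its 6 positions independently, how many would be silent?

Codon 1 (CUA, Leu): 4 synonymous substitutions.
Codon 2 (AGU, Ser): 1 synonymous substitution.
Total: 4 + 1 = 5.

5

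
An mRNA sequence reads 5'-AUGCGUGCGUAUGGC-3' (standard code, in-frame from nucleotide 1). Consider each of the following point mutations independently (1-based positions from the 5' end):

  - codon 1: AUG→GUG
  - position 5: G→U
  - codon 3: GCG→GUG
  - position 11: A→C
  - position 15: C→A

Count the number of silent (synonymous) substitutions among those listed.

1

Codon 1: AUG (Met) → GUG (Val) — missense.
Codon 2: CGU (Arg) → CUU (Leu) — missense.
Codon 3: GCG (Ala) → GUG (Val) — missense.
Codon 4: UAU (Tyr) → UCU (Ser) — missense.
Codon 5: GGC (Gly) → GGA (Gly) — synonymous.
Synonymous: 1 of 5.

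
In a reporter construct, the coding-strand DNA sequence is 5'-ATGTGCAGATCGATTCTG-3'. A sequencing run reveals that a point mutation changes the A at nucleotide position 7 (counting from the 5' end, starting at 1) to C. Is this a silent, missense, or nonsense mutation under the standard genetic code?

silent

Position 7 falls in codon 3: AGA → Arg.
After the substitution the codon is CGA → Arg.
Both encode Arg, so the change is synonymous.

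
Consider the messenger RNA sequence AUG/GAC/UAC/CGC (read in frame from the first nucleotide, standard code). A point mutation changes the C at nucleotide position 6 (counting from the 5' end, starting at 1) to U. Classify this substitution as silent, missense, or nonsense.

silent

Position 6 falls in codon 2: GAC → Asp.
After the substitution the codon is GAU → Asp.
Both encode Asp, so the change is synonymous.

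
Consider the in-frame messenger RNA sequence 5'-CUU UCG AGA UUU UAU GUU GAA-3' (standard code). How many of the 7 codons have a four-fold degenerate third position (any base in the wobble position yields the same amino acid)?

Codon 1 CUU (Leu): third position 4-fold.
Codon 2 UCG (Ser): third position 4-fold.
Codon 3 AGA (Arg): third position 2-fold.
Codon 4 UUU (Phe): third position 2-fold.
Codon 5 UAU (Tyr): third position 2-fold.
Codon 6 GUU (Val): third position 4-fold.
Codon 7 GAA (Glu): third position 2-fold.
Four-fold degenerate third positions: 3.

3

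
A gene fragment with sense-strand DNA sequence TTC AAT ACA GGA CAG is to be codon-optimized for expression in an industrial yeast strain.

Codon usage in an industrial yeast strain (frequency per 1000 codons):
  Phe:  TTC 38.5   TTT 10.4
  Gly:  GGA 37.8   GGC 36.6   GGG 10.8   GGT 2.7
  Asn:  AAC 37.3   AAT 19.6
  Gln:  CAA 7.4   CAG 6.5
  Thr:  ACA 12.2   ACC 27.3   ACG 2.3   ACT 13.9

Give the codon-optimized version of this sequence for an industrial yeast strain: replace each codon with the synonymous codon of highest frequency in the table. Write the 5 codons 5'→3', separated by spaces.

TTC AAC ACC GGA CAA

Codon 1 (Phe): best is TTC at 38.5.
Codon 2 (Asn): best is AAC at 37.3.
Codon 3 (Thr): best is ACC at 27.3.
Codon 4 (Gly): best is GGA at 37.8.
Codon 5 (Gln): best is CAA at 7.4.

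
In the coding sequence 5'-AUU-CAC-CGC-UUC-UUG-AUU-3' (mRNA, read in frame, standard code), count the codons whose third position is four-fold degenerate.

Codon 1 AUU (Ile): third position 3-fold.
Codon 2 CAC (His): third position 2-fold.
Codon 3 CGC (Arg): third position 4-fold.
Codon 4 UUC (Phe): third position 2-fold.
Codon 5 UUG (Leu): third position 2-fold.
Codon 6 AUU (Ile): third position 3-fold.
Four-fold degenerate third positions: 1.

1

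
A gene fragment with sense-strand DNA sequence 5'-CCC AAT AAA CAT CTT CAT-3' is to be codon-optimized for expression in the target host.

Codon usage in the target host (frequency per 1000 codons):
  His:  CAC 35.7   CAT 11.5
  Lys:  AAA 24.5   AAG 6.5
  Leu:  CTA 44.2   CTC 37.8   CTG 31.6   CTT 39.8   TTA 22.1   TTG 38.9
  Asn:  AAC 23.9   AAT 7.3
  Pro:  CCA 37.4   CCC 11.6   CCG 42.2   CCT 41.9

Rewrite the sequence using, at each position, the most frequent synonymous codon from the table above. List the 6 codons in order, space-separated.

CCG AAC AAA CAC CTA CAC

Codon 1 (Pro): best is CCG at 42.2.
Codon 2 (Asn): best is AAC at 23.9.
Codon 3 (Lys): best is AAA at 24.5.
Codon 4 (His): best is CAC at 35.7.
Codon 5 (Leu): best is CTA at 44.2.
Codon 6 (His): best is CAC at 35.7.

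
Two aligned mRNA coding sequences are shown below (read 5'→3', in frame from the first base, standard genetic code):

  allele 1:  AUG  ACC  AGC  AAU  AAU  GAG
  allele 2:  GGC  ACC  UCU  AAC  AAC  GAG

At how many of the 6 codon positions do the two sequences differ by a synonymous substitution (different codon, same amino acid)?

3

Codon 1: AUG Met / GGC Gly — nonsynonymous.
Codon 2: ACC Thr / ACC Thr — identical.
Codon 3: AGC Ser / UCU Ser — synonymous.
Codon 4: AAU Asn / AAC Asn — synonymous.
Codon 5: AAU Asn / AAC Asn — synonymous.
Codon 6: GAG Glu / GAG Glu — identical.
Synonymous differences: 3.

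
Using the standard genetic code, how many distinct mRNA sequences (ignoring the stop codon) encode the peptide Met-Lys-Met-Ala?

8

Met: 1 codon.
Lys: 2 codons.
Met: 1 codon.
Ala: 4 codons.
1 × 2 × 1 × 4 = 8.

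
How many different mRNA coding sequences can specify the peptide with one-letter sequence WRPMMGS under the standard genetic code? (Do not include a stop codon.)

576

Trp: 1 codon.
Arg: 6 codons.
Pro: 4 codons.
Met: 1 codon.
Met: 1 codon.
Gly: 4 codons.
Ser: 6 codons.
1 × 6 × 4 × 1 × 1 × 4 × 6 = 576.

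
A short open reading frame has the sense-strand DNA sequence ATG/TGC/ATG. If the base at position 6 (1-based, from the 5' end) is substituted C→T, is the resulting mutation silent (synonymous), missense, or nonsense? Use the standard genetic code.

silent

Position 6 falls in codon 2: TGC → Cys.
After the substitution the codon is TGT → Cys.
Both encode Cys, so the change is synonymous.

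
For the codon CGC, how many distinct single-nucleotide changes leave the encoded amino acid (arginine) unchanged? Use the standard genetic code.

Position 1: none → 0 synonymous.
Position 2: none → 0 synonymous.
Position 3: CGU, CGA, CGG → 3 synonymous.
Total: 0 + 0 + 3 = 3.

3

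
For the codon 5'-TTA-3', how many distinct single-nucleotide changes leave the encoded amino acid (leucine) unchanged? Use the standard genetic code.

2

Position 1: CTA → 1 synonymous.
Position 2: none → 0 synonymous.
Position 3: TTG → 1 synonymous.
Total: 1 + 0 + 1 = 2.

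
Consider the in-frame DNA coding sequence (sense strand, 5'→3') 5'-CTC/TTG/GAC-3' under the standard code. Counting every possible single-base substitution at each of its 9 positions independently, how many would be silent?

6

Codon 1 (CTC, Leu): 3 synonymous substitutions.
Codon 2 (TTG, Leu): 2 synonymous substitutions.
Codon 3 (GAC, Asp): 1 synonymous substitution.
Total: 3 + 2 + 1 = 6.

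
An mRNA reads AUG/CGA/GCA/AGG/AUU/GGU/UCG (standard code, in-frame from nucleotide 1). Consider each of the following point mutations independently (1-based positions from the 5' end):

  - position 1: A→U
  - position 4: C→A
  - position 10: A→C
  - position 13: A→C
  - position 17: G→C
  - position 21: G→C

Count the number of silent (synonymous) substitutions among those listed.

3

Codon 1: AUG (Met) → UUG (Leu) — missense.
Codon 2: CGA (Arg) → AGA (Arg) — synonymous.
Codon 4: AGG (Arg) → CGG (Arg) — synonymous.
Codon 5: AUU (Ile) → CUU (Leu) — missense.
Codon 6: GGU (Gly) → GCU (Ala) — missense.
Codon 7: UCG (Ser) → UCC (Ser) — synonymous.
Synonymous: 3 of 6.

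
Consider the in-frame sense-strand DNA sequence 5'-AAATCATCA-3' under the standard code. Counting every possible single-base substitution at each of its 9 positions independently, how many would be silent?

Codon 1 (AAA, Lys): 1 synonymous substitution.
Codon 2 (TCA, Ser): 3 synonymous substitutions.
Codon 3 (TCA, Ser): 3 synonymous substitutions.
Total: 1 + 3 + 3 = 7.

7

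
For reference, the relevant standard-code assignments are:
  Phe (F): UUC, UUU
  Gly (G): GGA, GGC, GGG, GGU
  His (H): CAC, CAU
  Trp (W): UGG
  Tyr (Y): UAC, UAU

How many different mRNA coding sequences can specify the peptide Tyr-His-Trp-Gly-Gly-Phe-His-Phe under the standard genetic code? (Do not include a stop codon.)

512

Tyr: 2 codons.
His: 2 codons.
Trp: 1 codon.
Gly: 4 codons.
Gly: 4 codons.
Phe: 2 codons.
His: 2 codons.
Phe: 2 codons.
2 × 2 × 1 × 4 × 4 × 2 × 2 × 2 = 512.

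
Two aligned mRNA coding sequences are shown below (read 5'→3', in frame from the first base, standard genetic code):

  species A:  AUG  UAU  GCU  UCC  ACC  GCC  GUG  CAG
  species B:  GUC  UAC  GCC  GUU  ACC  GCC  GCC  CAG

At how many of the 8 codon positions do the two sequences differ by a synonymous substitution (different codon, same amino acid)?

Codon 1: AUG Met / GUC Val — nonsynonymous.
Codon 2: UAU Tyr / UAC Tyr — synonymous.
Codon 3: GCU Ala / GCC Ala — synonymous.
Codon 4: UCC Ser / GUU Val — nonsynonymous.
Codon 5: ACC Thr / ACC Thr — identical.
Codon 6: GCC Ala / GCC Ala — identical.
Codon 7: GUG Val / GCC Ala — nonsynonymous.
Codon 8: CAG Gln / CAG Gln — identical.
Synonymous differences: 2.

2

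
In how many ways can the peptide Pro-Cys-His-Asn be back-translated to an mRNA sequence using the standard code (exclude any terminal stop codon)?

32

Pro: 4 codons.
Cys: 2 codons.
His: 2 codons.
Asn: 2 codons.
4 × 2 × 2 × 2 = 32.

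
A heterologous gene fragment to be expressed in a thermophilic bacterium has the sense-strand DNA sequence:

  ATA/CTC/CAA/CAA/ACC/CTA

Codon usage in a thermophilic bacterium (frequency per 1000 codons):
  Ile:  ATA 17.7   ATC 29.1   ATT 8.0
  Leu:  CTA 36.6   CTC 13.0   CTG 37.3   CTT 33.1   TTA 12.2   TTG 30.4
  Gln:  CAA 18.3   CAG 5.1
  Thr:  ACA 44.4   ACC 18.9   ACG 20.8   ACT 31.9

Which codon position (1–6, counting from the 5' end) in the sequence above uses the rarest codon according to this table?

Codon 1 ATA (Ile): 17.7 per 1000.
Codon 2 CTC (Leu): 13.0 per 1000.
Codon 3 CAA (Gln): 18.3 per 1000.
Codon 4 CAA (Gln): 18.3 per 1000.
Codon 5 ACC (Thr): 18.9 per 1000.
Codon 6 CTA (Leu): 36.6 per 1000.
Lowest frequency is 13.0 at codon 2.

2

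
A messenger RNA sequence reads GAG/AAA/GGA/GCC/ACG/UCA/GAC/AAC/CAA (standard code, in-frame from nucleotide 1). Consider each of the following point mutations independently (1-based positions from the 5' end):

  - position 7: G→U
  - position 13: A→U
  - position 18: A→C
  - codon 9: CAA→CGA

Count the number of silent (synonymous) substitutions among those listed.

Codon 3: GGA (Gly) → UGA (Stop) — nonsense.
Codon 5: ACG (Thr) → UCG (Ser) — missense.
Codon 6: UCA (Ser) → UCC (Ser) — synonymous.
Codon 9: CAA (Gln) → CGA (Arg) — missense.
Synonymous: 1 of 4.

1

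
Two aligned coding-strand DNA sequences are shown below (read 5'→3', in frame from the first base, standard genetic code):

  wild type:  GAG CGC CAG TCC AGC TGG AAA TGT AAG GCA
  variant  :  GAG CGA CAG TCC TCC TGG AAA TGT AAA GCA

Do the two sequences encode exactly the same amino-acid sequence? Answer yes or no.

Codon 1: GAG Glu / GAG Glu — identical.
Codon 2: CGC Arg / CGA Arg — synonymous.
Codon 3: CAG Gln / CAG Gln — identical.
Codon 4: TCC Ser / TCC Ser — identical.
Codon 5: AGC Ser / TCC Ser — synonymous.
Codon 6: TGG Trp / TGG Trp — identical.
Codon 7: AAA Lys / AAA Lys — identical.
Codon 8: TGT Cys / TGT Cys — identical.
Codon 9: AAG Lys / AAA Lys — synonymous.
Codon 10: GCA Ala / GCA Ala — identical.
Nonsynonymous differences: 0 → same protein.

yes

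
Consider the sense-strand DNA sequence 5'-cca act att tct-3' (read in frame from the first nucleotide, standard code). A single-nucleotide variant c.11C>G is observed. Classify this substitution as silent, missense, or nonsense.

missense

Position 11 falls in codon 4: TCT → Ser.
After the substitution the codon is TGT → Cys.
Ser ≠ Cys, so this is a missense mutation.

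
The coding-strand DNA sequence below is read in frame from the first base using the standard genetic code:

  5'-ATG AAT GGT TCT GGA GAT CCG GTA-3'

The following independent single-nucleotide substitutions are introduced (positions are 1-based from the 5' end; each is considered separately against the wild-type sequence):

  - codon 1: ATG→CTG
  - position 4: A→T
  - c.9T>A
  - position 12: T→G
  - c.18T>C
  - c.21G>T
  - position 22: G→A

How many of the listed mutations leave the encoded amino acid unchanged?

Codon 1: ATG (Met) → CTG (Leu) — missense.
Codon 2: AAT (Asn) → TAT (Tyr) — missense.
Codon 3: GGT (Gly) → GGA (Gly) — synonymous.
Codon 4: TCT (Ser) → TCG (Ser) — synonymous.
Codon 6: GAT (Asp) → GAC (Asp) — synonymous.
Codon 7: CCG (Pro) → CCT (Pro) — synonymous.
Codon 8: GTA (Val) → ATA (Ile) — missense.
Synonymous: 4 of 7.

4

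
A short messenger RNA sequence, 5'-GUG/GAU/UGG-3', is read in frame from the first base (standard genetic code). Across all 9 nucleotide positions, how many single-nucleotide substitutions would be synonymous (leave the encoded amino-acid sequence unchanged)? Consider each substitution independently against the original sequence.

4

Codon 1 (GUG, Val): 3 synonymous substitutions.
Codon 2 (GAU, Asp): 1 synonymous substitution.
Codon 3 (UGG, Trp): 0 synonymous substitutions.
Total: 3 + 1 + 0 = 4.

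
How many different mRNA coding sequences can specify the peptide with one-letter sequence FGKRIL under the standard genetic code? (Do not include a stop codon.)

Phe: 2 codons.
Gly: 4 codons.
Lys: 2 codons.
Arg: 6 codons.
Ile: 3 codons.
Leu: 6 codons.
2 × 4 × 2 × 6 × 3 × 6 = 1728.

1728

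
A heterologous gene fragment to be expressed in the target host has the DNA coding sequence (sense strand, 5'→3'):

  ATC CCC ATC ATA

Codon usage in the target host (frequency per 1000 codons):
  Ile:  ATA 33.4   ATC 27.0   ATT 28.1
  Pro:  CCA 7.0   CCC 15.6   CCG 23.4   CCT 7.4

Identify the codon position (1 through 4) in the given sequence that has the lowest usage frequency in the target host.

2

Codon 1 ATC (Ile): 27.0 per 1000.
Codon 2 CCC (Pro): 15.6 per 1000.
Codon 3 ATC (Ile): 27.0 per 1000.
Codon 4 ATA (Ile): 33.4 per 1000.
Lowest frequency is 15.6 at codon 2.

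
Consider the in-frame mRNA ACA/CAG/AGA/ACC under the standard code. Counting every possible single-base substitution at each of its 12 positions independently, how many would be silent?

9

Codon 1 (ACA, Thr): 3 synonymous substitutions.
Codon 2 (CAG, Gln): 1 synonymous substitution.
Codon 3 (AGA, Arg): 2 synonymous substitutions.
Codon 4 (ACC, Thr): 3 synonymous substitutions.
Total: 3 + 1 + 2 + 3 = 9.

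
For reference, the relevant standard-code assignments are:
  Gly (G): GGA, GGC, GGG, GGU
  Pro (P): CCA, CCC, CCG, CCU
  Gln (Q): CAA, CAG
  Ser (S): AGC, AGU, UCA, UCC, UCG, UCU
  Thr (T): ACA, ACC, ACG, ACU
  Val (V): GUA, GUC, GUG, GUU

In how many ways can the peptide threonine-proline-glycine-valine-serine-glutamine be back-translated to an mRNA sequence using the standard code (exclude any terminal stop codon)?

Thr: 4 codons.
Pro: 4 codons.
Gly: 4 codons.
Val: 4 codons.
Ser: 6 codons.
Gln: 2 codons.
4 × 4 × 4 × 4 × 6 × 2 = 3072.

3072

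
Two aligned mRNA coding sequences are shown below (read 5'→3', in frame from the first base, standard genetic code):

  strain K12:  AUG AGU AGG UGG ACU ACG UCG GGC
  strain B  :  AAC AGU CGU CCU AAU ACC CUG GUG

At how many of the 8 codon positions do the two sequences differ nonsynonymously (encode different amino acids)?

5

Codon 1: AUG Met / AAC Asn — nonsynonymous.
Codon 2: AGU Ser / AGU Ser — identical.
Codon 3: AGG Arg / CGU Arg — synonymous.
Codon 4: UGG Trp / CCU Pro — nonsynonymous.
Codon 5: ACU Thr / AAU Asn — nonsynonymous.
Codon 6: ACG Thr / ACC Thr — synonymous.
Codon 7: UCG Ser / CUG Leu — nonsynonymous.
Codon 8: GGC Gly / GUG Val — nonsynonymous.
Nonsynonymous differences: 5.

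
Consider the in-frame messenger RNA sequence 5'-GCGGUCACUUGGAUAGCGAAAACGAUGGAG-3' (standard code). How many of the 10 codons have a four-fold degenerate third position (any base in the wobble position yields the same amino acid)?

5

Codon 1 GCG (Ala): third position 4-fold.
Codon 2 GUC (Val): third position 4-fold.
Codon 3 ACU (Thr): third position 4-fold.
Codon 4 UGG (Trp): third position 1-fold.
Codon 5 AUA (Ile): third position 3-fold.
Codon 6 GCG (Ala): third position 4-fold.
Codon 7 AAA (Lys): third position 2-fold.
Codon 8 ACG (Thr): third position 4-fold.
Codon 9 AUG (Met): third position 1-fold.
Codon 10 GAG (Glu): third position 2-fold.
Four-fold degenerate third positions: 5.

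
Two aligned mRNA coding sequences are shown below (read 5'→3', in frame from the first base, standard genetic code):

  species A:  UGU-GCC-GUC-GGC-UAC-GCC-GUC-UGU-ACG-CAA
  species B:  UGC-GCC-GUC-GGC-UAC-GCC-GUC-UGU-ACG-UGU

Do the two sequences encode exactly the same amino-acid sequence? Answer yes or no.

no

Codon 1: UGU Cys / UGC Cys — synonymous.
Codon 2: GCC Ala / GCC Ala — identical.
Codon 3: GUC Val / GUC Val — identical.
Codon 4: GGC Gly / GGC Gly — identical.
Codon 5: UAC Tyr / UAC Tyr — identical.
Codon 6: GCC Ala / GCC Ala — identical.
Codon 7: GUC Val / GUC Val — identical.
Codon 8: UGU Cys / UGU Cys — identical.
Codon 9: ACG Thr / ACG Thr — identical.
Codon 10: CAA Gln / UGU Cys — nonsynonymous.
Nonsynonymous differences: 1 → different protein.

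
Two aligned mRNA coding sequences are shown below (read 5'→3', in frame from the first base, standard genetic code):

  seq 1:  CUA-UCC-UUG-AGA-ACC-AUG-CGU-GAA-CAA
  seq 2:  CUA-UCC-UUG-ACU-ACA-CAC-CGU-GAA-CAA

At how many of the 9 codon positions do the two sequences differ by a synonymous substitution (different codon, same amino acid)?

1

Codon 1: CUA Leu / CUA Leu — identical.
Codon 2: UCC Ser / UCC Ser — identical.
Codon 3: UUG Leu / UUG Leu — identical.
Codon 4: AGA Arg / ACU Thr — nonsynonymous.
Codon 5: ACC Thr / ACA Thr — synonymous.
Codon 6: AUG Met / CAC His — nonsynonymous.
Codon 7: CGU Arg / CGU Arg — identical.
Codon 8: GAA Glu / GAA Glu — identical.
Codon 9: CAA Gln / CAA Gln — identical.
Synonymous differences: 1.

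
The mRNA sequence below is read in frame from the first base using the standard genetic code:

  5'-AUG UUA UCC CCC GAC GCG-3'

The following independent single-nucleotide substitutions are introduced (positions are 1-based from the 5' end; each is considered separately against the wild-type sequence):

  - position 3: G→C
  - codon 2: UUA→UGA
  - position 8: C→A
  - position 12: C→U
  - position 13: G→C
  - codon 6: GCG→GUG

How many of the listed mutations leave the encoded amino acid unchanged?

1

Codon 1: AUG (Met) → AUC (Ile) — missense.
Codon 2: UUA (Leu) → UGA (Stop) — nonsense.
Codon 3: UCC (Ser) → UAC (Tyr) — missense.
Codon 4: CCC (Pro) → CCU (Pro) — synonymous.
Codon 5: GAC (Asp) → CAC (His) — missense.
Codon 6: GCG (Ala) → GUG (Val) — missense.
Synonymous: 1 of 6.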